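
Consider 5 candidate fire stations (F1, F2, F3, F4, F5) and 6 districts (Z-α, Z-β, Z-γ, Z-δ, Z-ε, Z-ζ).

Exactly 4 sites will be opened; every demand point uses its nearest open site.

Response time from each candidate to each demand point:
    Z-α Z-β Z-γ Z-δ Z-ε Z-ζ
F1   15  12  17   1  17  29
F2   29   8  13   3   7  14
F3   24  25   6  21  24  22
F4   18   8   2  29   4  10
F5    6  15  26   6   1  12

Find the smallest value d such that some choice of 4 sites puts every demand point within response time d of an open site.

Open {F1, F2, F4, F5}.
  Farthest demand point is Z-ζ at response time 10 (to F4); all others are ≤ 10.
With {F1, F3, F4, F5} the worst case is 10.
With {F2, F3, F4, F5} the worst case is 10.
No size-4 selection achieves below 10.

10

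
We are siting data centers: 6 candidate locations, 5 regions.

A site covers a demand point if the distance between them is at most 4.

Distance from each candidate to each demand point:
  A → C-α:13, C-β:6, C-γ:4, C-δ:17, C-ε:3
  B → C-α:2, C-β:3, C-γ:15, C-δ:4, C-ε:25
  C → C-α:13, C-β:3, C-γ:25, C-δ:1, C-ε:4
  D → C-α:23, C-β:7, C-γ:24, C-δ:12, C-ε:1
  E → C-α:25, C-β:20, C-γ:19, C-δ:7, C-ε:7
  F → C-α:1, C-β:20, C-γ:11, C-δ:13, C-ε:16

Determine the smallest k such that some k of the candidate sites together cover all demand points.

2

Coverage sets (demand points within 4 of each site):
  A: {C-γ, C-ε}
  B: {C-α, C-β, C-δ}
  C: {C-β, C-δ, C-ε}
  D: {C-ε}
  E: {}
  F: {C-α}
No single site covers all 5 demand points.
But {A, B} covers everything, so the minimum is 2.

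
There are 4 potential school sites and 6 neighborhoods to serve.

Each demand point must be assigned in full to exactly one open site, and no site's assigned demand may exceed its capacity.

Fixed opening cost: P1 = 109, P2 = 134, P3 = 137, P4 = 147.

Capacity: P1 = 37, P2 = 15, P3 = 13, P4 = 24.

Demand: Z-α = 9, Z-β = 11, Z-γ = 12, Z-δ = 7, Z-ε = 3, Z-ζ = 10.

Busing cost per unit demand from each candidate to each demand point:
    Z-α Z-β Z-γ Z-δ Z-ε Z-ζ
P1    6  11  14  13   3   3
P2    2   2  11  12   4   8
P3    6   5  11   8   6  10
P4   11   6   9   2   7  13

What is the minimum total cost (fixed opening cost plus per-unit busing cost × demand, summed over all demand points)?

Open {P1, P4}; cheapest assignment that respects the capacities:
  P1 (cap 37, load 33): Z-α, Z-β, Z-ε, Z-ζ — cost 9×6 + 11×11 + 3×3 + 10×3 = 214
  P4 (cap 24, load 19): Z-γ, Z-δ — cost 12×9 + 7×2 = 122
  Shipping 336, fixed 256 → total 592.
  Any other capacity-feasible assignment to {P1, P4} ships for at least 336.
Compare {P1, P2, P4}: its best feasible assignment gives total 627.
Compare {P1, P3, P4}: its best feasible assignment gives total 663.
Every other set of open sites that can feasibly serve all demand totals ≥ 627 even under its best assignment. Minimum: 592.

592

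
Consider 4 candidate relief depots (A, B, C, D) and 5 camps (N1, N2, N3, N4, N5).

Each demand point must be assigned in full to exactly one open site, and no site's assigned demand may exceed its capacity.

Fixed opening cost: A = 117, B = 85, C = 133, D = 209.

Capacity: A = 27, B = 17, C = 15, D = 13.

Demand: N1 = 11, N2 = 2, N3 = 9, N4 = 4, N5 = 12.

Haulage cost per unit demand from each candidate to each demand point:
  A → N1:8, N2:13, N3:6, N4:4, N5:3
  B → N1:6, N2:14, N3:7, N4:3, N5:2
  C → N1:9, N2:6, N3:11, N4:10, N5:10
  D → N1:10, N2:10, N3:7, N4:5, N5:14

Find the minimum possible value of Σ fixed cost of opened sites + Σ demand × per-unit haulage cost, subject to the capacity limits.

396

Open {A, B}; cheapest assignment that respects the capacities:
  A (cap 27, load 23): N2, N3, N5 — cost 2×13 + 9×6 + 12×3 = 116
  B (cap 17, load 15): N1, N4 — cost 11×6 + 4×3 = 78
  Shipping 194, fixed 202 → total 396.
  Any other capacity-feasible assignment to {A, B} ships for at least 194.
Compare {A, C}: its best feasible assignment gives total 467.
Compare {A, B, C}: its best feasible assignment gives total 515.
Every other set of open sites that can feasibly serve all demand totals ≥ 467 even under its best assignment. Minimum: 396.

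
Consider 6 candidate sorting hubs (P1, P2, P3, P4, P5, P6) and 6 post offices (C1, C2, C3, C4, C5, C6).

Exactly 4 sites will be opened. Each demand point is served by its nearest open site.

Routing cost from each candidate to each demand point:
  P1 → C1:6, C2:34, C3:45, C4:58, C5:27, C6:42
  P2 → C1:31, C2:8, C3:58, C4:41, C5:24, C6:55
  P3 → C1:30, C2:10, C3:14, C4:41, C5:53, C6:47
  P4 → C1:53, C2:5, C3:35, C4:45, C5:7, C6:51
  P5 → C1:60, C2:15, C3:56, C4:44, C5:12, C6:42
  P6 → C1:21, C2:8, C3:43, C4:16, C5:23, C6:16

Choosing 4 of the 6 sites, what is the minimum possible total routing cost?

Open {P1, P3, P4, P6}.
  C1→P1 6, C2→P4 5, C3→P3 14, C4→P6 16, C5→P4 7, C6→P6 16  ⇒ total 64.
Compare {P1, P3, P5, P6}: total 72.
Compare {P2, P3, P4, P6}: total 79.
No size-4 selection does better; minimum is 64.

64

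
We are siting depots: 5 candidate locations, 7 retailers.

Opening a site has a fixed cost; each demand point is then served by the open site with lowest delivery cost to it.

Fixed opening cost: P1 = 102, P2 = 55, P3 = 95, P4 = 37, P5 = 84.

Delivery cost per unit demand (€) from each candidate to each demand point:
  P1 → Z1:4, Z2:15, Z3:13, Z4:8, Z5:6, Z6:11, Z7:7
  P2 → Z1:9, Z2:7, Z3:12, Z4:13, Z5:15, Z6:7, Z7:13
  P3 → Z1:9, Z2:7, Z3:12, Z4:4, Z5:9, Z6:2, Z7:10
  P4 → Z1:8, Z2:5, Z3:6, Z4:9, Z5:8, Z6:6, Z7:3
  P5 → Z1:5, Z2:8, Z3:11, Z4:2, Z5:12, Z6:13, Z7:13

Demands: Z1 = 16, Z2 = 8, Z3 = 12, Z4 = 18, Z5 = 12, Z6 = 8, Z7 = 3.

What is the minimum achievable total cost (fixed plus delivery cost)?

502

Open {P4, P5}: assign each demand point to its cheapest open site.
  Z1→P5 16×5=80, Z2→P4 8×5=40, Z3→P4 12×6=72, Z4→P5 18×2=36, Z5→P4 12×8=96, Z6→P4 8×6=48, Z7→P4 3×3=9
  delivery cost 381, fixed 121 → total 502.
Compare {P2, P4, P5}: delivery cost 381 + fixed 176 = 557.
Compare {P1, P4, P5}: delivery cost 341 + fixed 223 = 564.
Compare {P3, P4}: delivery cost 433 + fixed 132 = 565.
All other subsets cost ≥ 557. Minimum total cost: 502.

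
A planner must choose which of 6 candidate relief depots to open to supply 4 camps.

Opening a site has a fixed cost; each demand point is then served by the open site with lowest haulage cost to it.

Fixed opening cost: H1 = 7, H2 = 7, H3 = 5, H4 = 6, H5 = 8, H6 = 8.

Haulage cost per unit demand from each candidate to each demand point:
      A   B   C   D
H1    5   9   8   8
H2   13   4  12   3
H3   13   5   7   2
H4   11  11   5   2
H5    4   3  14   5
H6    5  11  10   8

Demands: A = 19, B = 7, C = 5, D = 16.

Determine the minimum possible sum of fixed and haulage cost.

Open {H4, H5}: assign each demand point to its cheapest open site.
  A→H5 19×4=76, B→H5 7×3=21, C→H4 5×5=25, D→H4 16×2=32
  haulage cost 154, fixed 14 → total 168.
Compare {H3, H4, H5}: haulage cost 154 + fixed 19 = 173.
Compare {H1, H4, H5}: haulage cost 154 + fixed 21 = 175.
Compare {H2, H4, H5}: haulage cost 154 + fixed 21 = 175.
All other subsets cost ≥ 173. Minimum total cost: 168.

168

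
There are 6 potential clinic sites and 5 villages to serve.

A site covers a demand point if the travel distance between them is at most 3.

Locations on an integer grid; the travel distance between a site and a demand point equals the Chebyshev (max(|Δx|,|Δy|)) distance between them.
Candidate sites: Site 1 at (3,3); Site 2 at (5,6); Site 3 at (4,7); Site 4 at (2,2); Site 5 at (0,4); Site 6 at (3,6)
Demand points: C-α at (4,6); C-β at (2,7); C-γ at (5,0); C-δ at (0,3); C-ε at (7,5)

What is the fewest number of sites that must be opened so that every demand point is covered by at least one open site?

2

Coverage sets (demand points within 3 of each site):
  Site 1: {C-α, C-γ, C-δ}
  Site 2: {C-α, C-β, C-ε}
  Site 3: {C-α, C-β, C-ε}
  Site 4: {C-γ, C-δ}
  Site 5: {C-β, C-δ}
  Site 6: {C-α, C-β, C-δ}
No single site covers all 5 demand points.
But {Site 1, Site 2} covers everything, so the minimum is 2.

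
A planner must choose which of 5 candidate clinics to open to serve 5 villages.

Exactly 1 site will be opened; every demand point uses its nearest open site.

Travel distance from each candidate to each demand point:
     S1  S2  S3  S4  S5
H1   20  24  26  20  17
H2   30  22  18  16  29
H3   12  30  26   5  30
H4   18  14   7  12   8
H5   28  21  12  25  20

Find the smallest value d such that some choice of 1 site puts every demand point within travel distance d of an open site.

Open {H4}.
  Farthest demand point is S1 at travel distance 18 (to H4); all others are ≤ 18.
With {H1} the worst case is 26.
With {H5} the worst case is 28.
No size-1 selection achieves below 18.

18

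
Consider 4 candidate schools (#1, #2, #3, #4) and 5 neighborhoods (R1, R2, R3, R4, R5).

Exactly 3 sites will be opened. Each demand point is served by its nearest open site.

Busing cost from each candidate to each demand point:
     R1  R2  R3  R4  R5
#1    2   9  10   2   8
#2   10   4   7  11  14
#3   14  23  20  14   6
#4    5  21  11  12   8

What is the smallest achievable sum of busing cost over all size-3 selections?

Open {#1, #2, #3}.
  R1→#1 2, R2→#2 4, R3→#2 7, R4→#1 2, R5→#3 6  ⇒ total 21.
Compare {#1, #2, #4}: total 23.
Compare {#1, #3, #4}: total 29.
No size-3 selection does better; minimum is 21.

21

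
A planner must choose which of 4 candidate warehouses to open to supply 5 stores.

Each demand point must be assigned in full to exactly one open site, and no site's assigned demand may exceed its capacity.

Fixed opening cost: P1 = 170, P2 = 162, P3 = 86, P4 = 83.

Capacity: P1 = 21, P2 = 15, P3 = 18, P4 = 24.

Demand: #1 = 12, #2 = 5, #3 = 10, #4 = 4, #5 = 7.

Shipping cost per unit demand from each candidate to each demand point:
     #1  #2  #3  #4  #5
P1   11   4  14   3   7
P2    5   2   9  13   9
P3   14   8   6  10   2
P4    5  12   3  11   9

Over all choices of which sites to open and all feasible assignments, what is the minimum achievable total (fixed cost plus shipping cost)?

353

Open {P3, P4}; cheapest assignment that respects the capacities:
  P3 (cap 18, load 16): #2, #4, #5 — cost 5×8 + 4×10 + 7×2 = 94
  P4 (cap 24, load 22): #1, #3 — cost 12×5 + 10×3 = 90
  Shipping 184, fixed 169 → total 353.
  Any other capacity-feasible assignment to {P3, P4} ships for at least 184.
Compare {P1, P4}: its best feasible assignment gives total 424.
Compare {P1, P3, P4}: its best feasible assignment gives total 475.
Every other set of open sites that can feasibly serve all demand totals ≥ 424 even under its best assignment. Minimum: 353.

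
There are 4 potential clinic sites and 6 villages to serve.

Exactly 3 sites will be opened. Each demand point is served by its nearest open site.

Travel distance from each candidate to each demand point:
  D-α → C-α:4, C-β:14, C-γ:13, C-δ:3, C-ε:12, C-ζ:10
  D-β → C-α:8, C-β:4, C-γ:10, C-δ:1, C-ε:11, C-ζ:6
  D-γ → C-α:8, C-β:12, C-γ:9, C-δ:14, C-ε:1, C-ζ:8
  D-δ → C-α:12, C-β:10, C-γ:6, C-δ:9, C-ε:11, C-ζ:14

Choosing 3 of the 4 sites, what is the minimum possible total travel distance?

Open {D-α, D-β, D-γ}.
  C-α→D-α 4, C-β→D-β 4, C-γ→D-γ 9, C-δ→D-β 1, C-ε→D-γ 1, C-ζ→D-β 6  ⇒ total 25.
Compare {D-β, D-γ, D-δ}: total 26.
Compare {D-α, D-β, D-δ}: total 32.
No size-3 selection does better; minimum is 25.

25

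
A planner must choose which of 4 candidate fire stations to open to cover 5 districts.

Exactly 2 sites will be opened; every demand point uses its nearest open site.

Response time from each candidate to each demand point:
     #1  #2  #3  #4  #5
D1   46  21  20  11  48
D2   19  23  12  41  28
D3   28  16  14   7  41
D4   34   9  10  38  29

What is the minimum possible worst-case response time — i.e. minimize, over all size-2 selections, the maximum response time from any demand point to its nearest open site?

28

Open {D1, D2}.
  Farthest demand point is #5 at response time 28 (to D2); all others are ≤ 28.
With {D2, D3} the worst case is 28.
With {D3, D4} the worst case is 29.
No size-2 selection achieves below 28.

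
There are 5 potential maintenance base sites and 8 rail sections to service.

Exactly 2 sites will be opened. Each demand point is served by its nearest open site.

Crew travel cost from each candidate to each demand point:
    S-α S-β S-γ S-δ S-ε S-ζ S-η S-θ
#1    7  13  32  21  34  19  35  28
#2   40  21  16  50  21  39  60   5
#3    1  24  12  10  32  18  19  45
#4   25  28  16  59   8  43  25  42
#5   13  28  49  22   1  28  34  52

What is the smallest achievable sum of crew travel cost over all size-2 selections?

Open {#2, #3}.
  S-α→#3 1, S-β→#2 21, S-γ→#3 12, S-δ→#3 10, S-ε→#2 21, S-ζ→#3 18, S-η→#3 19, S-θ→#2 5  ⇒ total 107.
Compare {#3, #5}: total 130.
Compare {#1, #3}: total 133.
No size-2 selection does better; minimum is 107.

107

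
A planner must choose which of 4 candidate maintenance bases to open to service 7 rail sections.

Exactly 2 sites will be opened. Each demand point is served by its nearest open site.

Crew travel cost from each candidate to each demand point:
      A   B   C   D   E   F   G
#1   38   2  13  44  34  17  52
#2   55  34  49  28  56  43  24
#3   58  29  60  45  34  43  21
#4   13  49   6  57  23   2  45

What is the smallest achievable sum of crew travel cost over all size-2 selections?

Open {#2, #4}.
  A→#4 13, B→#2 34, C→#4 6, D→#2 28, E→#4 23, F→#4 2, G→#2 24  ⇒ total 130.
Compare {#1, #4}: total 135.
Compare {#3, #4}: total 139.
No size-2 selection does better; minimum is 130.

130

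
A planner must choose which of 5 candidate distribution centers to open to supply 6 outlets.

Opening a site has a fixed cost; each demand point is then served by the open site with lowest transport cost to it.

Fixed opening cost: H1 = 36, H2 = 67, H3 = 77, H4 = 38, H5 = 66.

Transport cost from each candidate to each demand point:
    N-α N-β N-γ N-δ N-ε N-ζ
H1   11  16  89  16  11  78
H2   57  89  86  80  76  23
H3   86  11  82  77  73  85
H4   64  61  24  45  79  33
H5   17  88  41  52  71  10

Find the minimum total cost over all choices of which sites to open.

185

Open {H1, H4}: assign each demand point to its cheapest open site.
  N-α→H1 11, N-β→H1 16, N-γ→H4 24, N-δ→H1 16, N-ε→H1 11, N-ζ→H4 33
  transport cost 111, fixed 74 → total 185.
Compare {H1, H5}: transport cost 105 + fixed 102 = 207.
Compare {H1, H4, H5}: transport cost 88 + fixed 140 = 228.
Compare {H1, H2, H4}: transport cost 101 + fixed 141 = 242.
All other subsets cost ≥ 207. Minimum total cost: 185.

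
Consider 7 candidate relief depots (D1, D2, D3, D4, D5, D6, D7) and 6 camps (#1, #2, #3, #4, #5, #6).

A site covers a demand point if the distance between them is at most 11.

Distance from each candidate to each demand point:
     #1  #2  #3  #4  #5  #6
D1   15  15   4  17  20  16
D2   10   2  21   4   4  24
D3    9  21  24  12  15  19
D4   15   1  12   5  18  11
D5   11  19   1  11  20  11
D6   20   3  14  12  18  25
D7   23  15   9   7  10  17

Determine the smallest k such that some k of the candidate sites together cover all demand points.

2

Coverage sets (demand points within 11 of each site):
  D1: {#3}
  D2: {#1, #2, #4, #5}
  D3: {#1}
  D4: {#2, #4, #6}
  D5: {#1, #3, #4, #6}
  D6: {#2}
  D7: {#3, #4, #5}
No single site covers all 6 demand points.
But {D2, D5} covers everything, so the minimum is 2.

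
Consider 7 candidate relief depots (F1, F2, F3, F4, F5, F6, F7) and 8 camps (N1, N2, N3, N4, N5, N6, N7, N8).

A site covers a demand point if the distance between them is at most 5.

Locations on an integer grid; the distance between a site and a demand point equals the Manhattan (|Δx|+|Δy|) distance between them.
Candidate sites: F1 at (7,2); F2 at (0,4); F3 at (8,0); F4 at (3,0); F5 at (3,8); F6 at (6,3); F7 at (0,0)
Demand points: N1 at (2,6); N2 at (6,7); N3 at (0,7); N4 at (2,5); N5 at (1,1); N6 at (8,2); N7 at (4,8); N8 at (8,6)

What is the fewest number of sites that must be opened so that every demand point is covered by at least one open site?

3

Coverage sets (demand points within 5 of each site):
  F1: {N6, N8}
  F2: {N1, N3, N4, N5}
  F3: {N6}
  F4: {N5}
  F5: {N1, N2, N3, N4, N7}
  F6: {N2, N6, N8}
  F7: {N5}
No 2 sites suffice: every size-2 union leaves at least one demand point uncovered.
But {F1, F2, F5} covers everything, so the minimum is 3.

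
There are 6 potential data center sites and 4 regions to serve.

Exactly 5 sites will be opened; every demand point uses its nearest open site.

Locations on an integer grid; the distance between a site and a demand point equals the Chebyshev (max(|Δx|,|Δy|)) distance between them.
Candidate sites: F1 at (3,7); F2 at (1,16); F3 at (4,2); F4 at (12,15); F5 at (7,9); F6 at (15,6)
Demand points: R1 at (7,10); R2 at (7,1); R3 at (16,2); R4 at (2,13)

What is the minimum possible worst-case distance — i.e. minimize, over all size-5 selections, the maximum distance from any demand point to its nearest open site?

Open {F1, F2, F3, F4, F6}.
  Farthest demand point is R1 at distance 4 (to F1); all others are ≤ 4.
With {F1, F2, F3, F5, F6} the worst case is 4.
With {F2, F3, F4, F5, F6} the worst case is 4.
No size-5 selection achieves below 4.

4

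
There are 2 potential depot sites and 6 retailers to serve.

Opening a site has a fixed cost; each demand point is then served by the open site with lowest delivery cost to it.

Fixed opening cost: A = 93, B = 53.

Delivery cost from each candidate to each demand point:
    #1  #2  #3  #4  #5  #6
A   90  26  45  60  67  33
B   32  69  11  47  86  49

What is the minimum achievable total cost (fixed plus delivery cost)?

347

Open {B}: assign each demand point to its cheapest open site.
  #1→B 32, #2→B 69, #3→B 11, #4→B 47, #5→B 86, #6→B 49
  delivery cost 294, fixed 53 → total 347.
Compare {A, B}: delivery cost 216 + fixed 146 = 362.
Compare {A}: delivery cost 321 + fixed 93 = 414.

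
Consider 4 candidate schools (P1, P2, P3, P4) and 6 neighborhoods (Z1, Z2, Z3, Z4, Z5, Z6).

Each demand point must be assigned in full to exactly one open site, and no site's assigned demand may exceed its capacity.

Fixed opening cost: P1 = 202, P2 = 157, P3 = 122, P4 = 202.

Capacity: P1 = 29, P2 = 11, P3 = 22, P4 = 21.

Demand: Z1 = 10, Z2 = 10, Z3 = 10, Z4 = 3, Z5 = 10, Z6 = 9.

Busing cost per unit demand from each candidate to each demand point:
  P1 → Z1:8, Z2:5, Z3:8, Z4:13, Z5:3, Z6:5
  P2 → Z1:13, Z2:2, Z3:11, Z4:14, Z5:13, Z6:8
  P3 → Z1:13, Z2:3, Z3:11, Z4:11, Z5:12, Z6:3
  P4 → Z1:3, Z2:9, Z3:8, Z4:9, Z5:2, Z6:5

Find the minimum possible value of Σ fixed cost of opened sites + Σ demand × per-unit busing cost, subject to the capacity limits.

Open {P2, P3, P4}; cheapest assignment that respects the capacities:
  P2 (cap 11, load 10): Z2 — cost 10×2 = 20
  P3 (cap 22, load 22): Z3, Z4, Z6 — cost 10×11 + 3×11 + 9×3 = 170
  P4 (cap 21, load 20): Z1, Z5 — cost 10×3 + 10×2 = 50
  Shipping 240, fixed 481 → total 721.
  Any other capacity-feasible assignment to {P2, P3, P4} ships for at least 240.
Compare {P1, P3, P4}: its best feasible assignment gives total 746.
Compare {P1, P2, P3}: its best feasible assignment gives total 781.
Every other set of open sites that can feasibly serve all demand totals ≥ 746 even under its best assignment. Minimum: 721.

721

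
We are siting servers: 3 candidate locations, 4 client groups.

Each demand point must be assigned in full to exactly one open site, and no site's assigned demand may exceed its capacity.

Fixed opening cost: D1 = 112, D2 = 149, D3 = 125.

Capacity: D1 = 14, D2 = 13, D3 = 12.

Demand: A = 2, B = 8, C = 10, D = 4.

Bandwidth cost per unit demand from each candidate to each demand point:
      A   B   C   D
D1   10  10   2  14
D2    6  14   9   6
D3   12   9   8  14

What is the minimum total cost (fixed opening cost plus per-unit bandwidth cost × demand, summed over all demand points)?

Open {D1, D3}; cheapest assignment that respects the capacities:
  D1 (cap 14, load 12): A, C — cost 2×10 + 10×2 = 40
  D3 (cap 12, load 12): B, D — cost 8×9 + 4×14 = 128
  Shipping 168, fixed 237 → total 405.
  Any other capacity-feasible assignment to {D1, D3} ships for at least 168.
Compare {D1, D2}: its best feasible assignment gives total 437.
Compare {D2, D3}: its best feasible assignment gives total 504.
Every other set of open sites that can feasibly serve all demand totals ≥ 437 even under its best assignment. Minimum: 405.

405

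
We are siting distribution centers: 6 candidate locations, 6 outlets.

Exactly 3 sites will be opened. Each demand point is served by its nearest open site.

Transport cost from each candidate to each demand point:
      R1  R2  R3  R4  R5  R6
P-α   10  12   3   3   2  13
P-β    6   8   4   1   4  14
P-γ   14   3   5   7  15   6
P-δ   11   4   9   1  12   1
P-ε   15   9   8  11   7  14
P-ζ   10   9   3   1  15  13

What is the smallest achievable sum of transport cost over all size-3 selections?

Open {P-α, P-β, P-δ}.
  R1→P-β 6, R2→P-δ 4, R3→P-α 3, R4→P-β 1, R5→P-α 2, R6→P-δ 1  ⇒ total 17.
Compare {P-β, P-γ, P-δ}: total 19.
Compare {P-β, P-δ, P-ζ}: total 19.
No size-3 selection does better; minimum is 17.

17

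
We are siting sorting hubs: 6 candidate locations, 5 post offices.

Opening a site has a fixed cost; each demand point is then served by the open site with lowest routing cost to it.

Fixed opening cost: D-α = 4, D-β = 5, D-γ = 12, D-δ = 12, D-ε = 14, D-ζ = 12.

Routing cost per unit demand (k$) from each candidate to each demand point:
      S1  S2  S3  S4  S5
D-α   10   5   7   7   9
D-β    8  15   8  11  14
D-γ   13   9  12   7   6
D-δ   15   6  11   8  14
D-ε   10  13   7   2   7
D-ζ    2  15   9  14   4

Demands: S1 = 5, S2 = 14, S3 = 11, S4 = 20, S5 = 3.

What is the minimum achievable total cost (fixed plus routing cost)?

239

Open {D-α, D-ε, D-ζ}: assign each demand point to its cheapest open site.
  S1→D-ζ 5×2=10, S2→D-α 14×5=70, S3→D-α 11×7=77, S4→D-ε 20×2=40, S5→D-ζ 3×4=12
  routing cost 209, fixed 30 → total 239.
Compare {D-α, D-β, D-ε, D-ζ}: routing cost 209 + fixed 35 = 244.
Compare {D-α, D-γ, D-ε, D-ζ}: routing cost 209 + fixed 42 = 251.
Compare {D-α, D-δ, D-ε, D-ζ}: routing cost 209 + fixed 42 = 251.
All other subsets cost ≥ 244. Minimum total cost: 239.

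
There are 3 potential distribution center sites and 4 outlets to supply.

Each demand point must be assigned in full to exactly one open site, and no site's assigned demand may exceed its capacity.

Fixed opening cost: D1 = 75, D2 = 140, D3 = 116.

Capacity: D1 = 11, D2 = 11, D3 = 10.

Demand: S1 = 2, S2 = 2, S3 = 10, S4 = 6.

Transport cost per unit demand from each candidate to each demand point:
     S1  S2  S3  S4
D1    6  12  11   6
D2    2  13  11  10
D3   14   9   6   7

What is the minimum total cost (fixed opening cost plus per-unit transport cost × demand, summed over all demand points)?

323

Open {D1, D3}; cheapest assignment that respects the capacities:
  D1 (cap 11, load 10): S1, S2, S4 — cost 2×6 + 2×12 + 6×6 = 72
  D3 (cap 10, load 10): S3 — cost 10×6 = 60
  Shipping 132, fixed 191 → total 323.
  Any other capacity-feasible assignment to {D1, D3} ships for at least 132.
Compare {D1, D2}: its best feasible assignment gives total 397.
Compare {D2, D3}: its best feasible assignment gives total 406.
Every other set of open sites that can feasibly serve all demand totals ≥ 397 even under its best assignment. Minimum: 323.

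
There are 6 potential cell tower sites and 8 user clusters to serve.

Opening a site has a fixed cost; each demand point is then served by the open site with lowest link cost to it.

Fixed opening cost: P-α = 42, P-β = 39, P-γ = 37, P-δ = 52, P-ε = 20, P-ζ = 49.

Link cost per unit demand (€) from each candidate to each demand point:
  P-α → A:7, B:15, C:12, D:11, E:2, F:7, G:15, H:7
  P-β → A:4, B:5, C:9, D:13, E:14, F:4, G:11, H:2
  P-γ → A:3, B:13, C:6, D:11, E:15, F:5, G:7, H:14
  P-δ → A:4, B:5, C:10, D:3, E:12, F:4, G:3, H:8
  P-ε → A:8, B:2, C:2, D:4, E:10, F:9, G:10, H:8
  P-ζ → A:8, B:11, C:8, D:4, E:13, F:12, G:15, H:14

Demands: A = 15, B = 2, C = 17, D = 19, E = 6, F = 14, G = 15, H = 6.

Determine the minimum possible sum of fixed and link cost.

424

Open {P-α, P-δ, P-ε}: assign each demand point to its cheapest open site.
  A→P-δ 15×4=60, B→P-ε 2×2=4, C→P-ε 17×2=34, D→P-δ 19×3=57, E→P-α 6×2=12, F→P-δ 14×4=56, G→P-δ 15×3=45, H→P-α 6×7=42
  link cost 310, fixed 114 → total 424.
Compare {P-α, P-β, P-δ, P-ε}: link cost 280 + fixed 153 = 433.
Compare {P-δ, P-ε}: link cost 364 + fixed 72 = 436.
Compare {P-β, P-δ, P-ε}: link cost 328 + fixed 111 = 439.
All other subsets cost ≥ 433. Minimum total cost: 424.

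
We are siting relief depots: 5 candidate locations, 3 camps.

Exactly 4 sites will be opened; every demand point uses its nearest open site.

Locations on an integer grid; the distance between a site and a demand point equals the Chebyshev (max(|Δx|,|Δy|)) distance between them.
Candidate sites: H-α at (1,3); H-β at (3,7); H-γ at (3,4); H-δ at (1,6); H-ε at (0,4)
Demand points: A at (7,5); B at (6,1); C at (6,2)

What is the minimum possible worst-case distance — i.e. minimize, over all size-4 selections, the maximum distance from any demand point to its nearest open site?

4

Open {H-α, H-β, H-γ, H-δ}.
  Farthest demand point is A at distance 4 (to H-β); all others are ≤ 4.
With {H-α, H-β, H-γ, H-ε} the worst case is 4.
With {H-α, H-γ, H-δ, H-ε} the worst case is 4.
No size-4 selection achieves below 4.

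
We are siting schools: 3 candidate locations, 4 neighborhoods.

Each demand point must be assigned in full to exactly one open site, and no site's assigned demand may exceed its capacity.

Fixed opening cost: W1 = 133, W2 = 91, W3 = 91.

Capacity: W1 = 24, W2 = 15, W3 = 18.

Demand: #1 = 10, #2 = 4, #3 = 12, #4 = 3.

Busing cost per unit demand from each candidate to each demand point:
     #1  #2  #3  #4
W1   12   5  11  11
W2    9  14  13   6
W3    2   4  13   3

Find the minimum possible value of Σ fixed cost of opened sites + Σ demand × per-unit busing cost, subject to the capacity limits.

383

Open {W2, W3}; cheapest assignment that respects the capacities:
  W2 (cap 15, load 12): #3 — cost 12×13 = 156
  W3 (cap 18, load 17): #1, #2, #4 — cost 10×2 + 4×4 + 3×3 = 45
  Shipping 201, fixed 182 → total 383.
  Any other capacity-feasible assignment to {W2, W3} ships for at least 201.
Compare {W1, W3}: its best feasible assignment gives total 401.
Compare {W1, W2}: its best feasible assignment gives total 484.
Every other set of open sites that can feasibly serve all demand totals ≥ 401 even under its best assignment. Minimum: 383.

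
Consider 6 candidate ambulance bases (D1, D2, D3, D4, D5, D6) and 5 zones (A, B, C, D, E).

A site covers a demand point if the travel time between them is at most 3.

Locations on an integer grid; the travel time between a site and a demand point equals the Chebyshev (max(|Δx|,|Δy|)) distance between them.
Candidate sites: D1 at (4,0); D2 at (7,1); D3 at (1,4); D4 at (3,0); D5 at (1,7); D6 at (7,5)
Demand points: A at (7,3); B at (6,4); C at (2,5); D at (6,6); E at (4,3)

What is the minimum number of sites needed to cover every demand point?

Coverage sets (demand points within 3 of each site):
  D1: {A, E}
  D2: {A, B, E}
  D3: {C, E}
  D4: {E}
  D5: {C}
  D6: {A, B, D, E}
No single site covers all 5 demand points.
But {D3, D6} covers everything, so the minimum is 2.

2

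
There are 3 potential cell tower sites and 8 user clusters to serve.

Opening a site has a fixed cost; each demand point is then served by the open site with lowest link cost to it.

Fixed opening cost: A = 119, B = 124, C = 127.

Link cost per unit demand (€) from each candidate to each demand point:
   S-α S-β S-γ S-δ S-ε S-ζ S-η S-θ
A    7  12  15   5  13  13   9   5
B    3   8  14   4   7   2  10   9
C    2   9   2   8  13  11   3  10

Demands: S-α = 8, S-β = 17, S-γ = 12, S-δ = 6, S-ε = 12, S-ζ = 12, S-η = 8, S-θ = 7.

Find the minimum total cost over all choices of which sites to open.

646

Open {B, C}: assign each demand point to its cheapest open site.
  S-α→C 8×2=16, S-β→B 17×8=136, S-γ→C 12×2=24, S-δ→B 6×4=24, S-ε→B 12×7=84, S-ζ→B 12×2=24, S-η→C 8×3=24, S-θ→B 7×9=63
  link cost 395, fixed 251 → total 646.
Compare {B}: link cost 603 + fixed 124 = 727.
Compare {A, B, C}: link cost 367 + fixed 370 = 737.
Compare {C}: link cost 623 + fixed 127 = 750.
All other subsets cost ≥ 727. Minimum total cost: 646.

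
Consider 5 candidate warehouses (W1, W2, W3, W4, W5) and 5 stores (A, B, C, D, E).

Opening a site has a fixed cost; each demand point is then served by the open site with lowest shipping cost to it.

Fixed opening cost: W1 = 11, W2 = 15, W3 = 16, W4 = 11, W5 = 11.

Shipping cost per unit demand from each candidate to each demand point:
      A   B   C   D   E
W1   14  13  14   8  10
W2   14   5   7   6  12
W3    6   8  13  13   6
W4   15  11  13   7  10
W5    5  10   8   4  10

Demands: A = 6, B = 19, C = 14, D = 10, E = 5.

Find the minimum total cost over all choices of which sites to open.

335

Open {W2, W3, W5}: assign each demand point to its cheapest open site.
  A→W5 6×5=30, B→W2 19×5=95, C→W2 14×7=98, D→W5 10×4=40, E→W3 5×6=30
  shipping cost 293, fixed 42 → total 335.
Compare {W2, W5}: shipping cost 313 + fixed 26 = 339.
Compare {W1, W2, W3, W5}: shipping cost 293 + fixed 53 = 346.
Compare {W2, W3, W4, W5}: shipping cost 293 + fixed 53 = 346.
All other subsets cost ≥ 339. Minimum total cost: 335.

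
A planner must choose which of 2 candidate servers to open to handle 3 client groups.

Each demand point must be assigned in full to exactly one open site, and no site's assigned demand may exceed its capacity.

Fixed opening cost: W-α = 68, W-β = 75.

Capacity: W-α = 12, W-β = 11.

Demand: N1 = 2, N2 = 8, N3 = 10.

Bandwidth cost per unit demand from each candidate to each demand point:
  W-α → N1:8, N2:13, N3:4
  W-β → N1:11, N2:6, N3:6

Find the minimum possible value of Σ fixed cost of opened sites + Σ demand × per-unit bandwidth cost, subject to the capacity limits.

247

Open {W-α, W-β}; cheapest assignment that respects the capacities:
  W-α (cap 12, load 12): N1, N3 — cost 2×8 + 10×4 = 56
  W-β (cap 11, load 8): N2 — cost 8×6 = 48
  Shipping 104, fixed 143 → total 247.
  Any other capacity-feasible assignment to {W-α, W-β} ships for at least 104.
Total demand is 20 and no other set of sites has combined capacity ≥ 20, so {W-α, W-β} is the only feasible choice of open sites. Minimum: 247.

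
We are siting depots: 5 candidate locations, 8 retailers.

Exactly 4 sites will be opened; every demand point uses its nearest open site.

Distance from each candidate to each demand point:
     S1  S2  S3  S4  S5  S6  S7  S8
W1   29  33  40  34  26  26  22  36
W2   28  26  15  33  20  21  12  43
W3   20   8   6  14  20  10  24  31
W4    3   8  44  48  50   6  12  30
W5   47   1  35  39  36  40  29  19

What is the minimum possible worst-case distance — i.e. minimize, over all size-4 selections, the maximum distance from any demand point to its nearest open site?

20

Open {W1, W2, W3, W5}.
  Farthest demand point is S1 at distance 20 (to W3); all others are ≤ 20.
With {W1, W3, W4, W5} the worst case is 20.
With {W2, W3, W4, W5} the worst case is 20.
No size-4 selection achieves below 20.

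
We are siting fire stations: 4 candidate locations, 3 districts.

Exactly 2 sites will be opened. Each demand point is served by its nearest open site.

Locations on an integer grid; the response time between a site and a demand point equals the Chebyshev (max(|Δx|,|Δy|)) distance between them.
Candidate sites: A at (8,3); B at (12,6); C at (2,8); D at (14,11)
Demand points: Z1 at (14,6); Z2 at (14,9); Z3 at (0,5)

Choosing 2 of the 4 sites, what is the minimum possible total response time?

Open {B, C}.
  Z1→B 2, Z2→B 3, Z3→C 3  ⇒ total 8.
Compare {C, D}: total 10.
Compare {A, B}: total 13.
No size-2 selection does better; minimum is 8.

8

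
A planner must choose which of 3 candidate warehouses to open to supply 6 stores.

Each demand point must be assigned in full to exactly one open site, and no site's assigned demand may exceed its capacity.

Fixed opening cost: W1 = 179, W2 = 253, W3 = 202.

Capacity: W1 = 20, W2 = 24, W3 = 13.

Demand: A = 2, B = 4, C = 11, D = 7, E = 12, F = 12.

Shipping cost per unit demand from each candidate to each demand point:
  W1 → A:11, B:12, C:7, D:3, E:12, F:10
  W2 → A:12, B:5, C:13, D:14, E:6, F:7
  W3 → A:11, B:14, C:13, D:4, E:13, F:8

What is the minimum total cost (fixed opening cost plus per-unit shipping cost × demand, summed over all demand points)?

942

Open {W1, W2, W3}; cheapest assignment that respects the capacities:
  W1 (cap 20, load 20): A, C, D — cost 2×11 + 11×7 + 7×3 = 120
  W2 (cap 24, load 16): B, E — cost 4×5 + 12×6 = 92
  W3 (cap 13, load 12): F — cost 12×8 = 96
  Shipping 308, fixed 634 → total 942.
  Any other capacity-feasible assignment to {W1, W2, W3} ships for at least 308.
Total demand is 48 and no other set of sites has combined capacity ≥ 48, so {W1, W2, W3} is the only feasible choice of open sites. Minimum: 942.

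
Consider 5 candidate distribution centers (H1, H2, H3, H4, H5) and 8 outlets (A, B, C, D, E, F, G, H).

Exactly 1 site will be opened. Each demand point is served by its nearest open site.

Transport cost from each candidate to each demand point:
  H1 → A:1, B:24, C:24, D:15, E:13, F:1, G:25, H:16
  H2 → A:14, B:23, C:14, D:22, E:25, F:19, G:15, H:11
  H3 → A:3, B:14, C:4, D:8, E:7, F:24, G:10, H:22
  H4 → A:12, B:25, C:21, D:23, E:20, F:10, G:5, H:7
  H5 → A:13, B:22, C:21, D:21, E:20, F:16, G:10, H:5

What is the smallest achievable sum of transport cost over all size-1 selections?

Open {H3}.
  A→H3 3, B→H3 14, C→H3 4, D→H3 8, E→H3 7, F→H3 24, G→H3 10, H→H3 22  ⇒ total 92.
Compare {H1}: total 119.
Compare {H4}: total 123.
No size-1 selection does better; minimum is 92.

92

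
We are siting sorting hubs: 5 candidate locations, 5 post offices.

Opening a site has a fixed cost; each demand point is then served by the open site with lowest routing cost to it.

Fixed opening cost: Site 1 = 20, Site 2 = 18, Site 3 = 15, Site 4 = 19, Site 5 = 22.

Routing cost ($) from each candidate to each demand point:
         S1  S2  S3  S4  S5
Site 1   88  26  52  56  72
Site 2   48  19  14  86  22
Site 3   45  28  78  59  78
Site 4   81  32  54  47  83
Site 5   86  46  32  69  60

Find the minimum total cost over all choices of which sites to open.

187

Open {Site 2, Site 4}: assign each demand point to its cheapest open site.
  S1→Site 2 48, S2→Site 2 19, S3→Site 2 14, S4→Site 4 47, S5→Site 2 22
  routing cost 150, fixed 37 → total 187.
Compare {Site 2, Site 3}: routing cost 159 + fixed 33 = 192.
Compare {Site 1, Site 2}: routing cost 159 + fixed 38 = 197.
Compare {Site 2, Site 3, Site 4}: routing cost 147 + fixed 52 = 199.
All other subsets cost ≥ 192. Minimum total cost: 187.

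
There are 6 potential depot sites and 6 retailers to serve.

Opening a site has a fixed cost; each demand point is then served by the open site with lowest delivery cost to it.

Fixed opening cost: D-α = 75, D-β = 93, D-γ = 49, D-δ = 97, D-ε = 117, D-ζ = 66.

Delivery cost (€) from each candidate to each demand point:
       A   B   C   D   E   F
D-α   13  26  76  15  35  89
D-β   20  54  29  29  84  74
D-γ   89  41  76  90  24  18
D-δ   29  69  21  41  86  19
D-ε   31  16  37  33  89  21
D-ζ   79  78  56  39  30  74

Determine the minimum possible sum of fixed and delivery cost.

296

Open {D-α, D-γ}: assign each demand point to its cheapest open site.
  A→D-α 13, B→D-α 26, C→D-α 76, D→D-α 15, E→D-γ 24, F→D-γ 18
  delivery cost 172, fixed 124 → total 296.
Compare {D-α, D-δ}: delivery cost 129 + fixed 172 = 301.
Compare {D-β, D-γ}: delivery cost 161 + fixed 142 = 303.
Compare {D-γ, D-δ}: delivery cost 174 + fixed 146 = 320.
All other subsets cost ≥ 301. Minimum total cost: 296.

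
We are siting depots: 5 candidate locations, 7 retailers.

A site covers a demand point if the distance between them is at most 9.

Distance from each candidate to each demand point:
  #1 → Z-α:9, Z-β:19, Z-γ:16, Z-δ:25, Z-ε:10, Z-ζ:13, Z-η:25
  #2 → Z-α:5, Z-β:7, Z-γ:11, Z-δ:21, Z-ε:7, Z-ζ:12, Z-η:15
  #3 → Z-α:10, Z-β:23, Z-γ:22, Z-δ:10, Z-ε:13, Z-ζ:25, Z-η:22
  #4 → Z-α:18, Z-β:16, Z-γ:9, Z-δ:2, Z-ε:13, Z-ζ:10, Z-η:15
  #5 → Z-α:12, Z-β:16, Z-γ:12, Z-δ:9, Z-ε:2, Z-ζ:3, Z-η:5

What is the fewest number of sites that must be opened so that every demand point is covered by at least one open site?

3

Coverage sets (demand points within 9 of each site):
  #1: {Z-α}
  #2: {Z-α, Z-β, Z-ε}
  #3: {}
  #4: {Z-γ, Z-δ}
  #5: {Z-δ, Z-ε, Z-ζ, Z-η}
No 2 sites suffice: every size-2 union leaves at least one demand point uncovered.
But {#2, #4, #5} covers everything, so the minimum is 3.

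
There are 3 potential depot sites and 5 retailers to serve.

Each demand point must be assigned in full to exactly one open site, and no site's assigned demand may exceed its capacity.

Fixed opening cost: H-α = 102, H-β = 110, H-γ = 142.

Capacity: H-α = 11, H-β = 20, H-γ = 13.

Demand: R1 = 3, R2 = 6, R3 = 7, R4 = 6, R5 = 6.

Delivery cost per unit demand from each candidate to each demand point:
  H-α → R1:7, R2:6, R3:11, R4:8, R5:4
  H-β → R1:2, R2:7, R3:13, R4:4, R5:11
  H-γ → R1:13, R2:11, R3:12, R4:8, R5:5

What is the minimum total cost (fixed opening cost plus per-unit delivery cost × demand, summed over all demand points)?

Open {H-α, H-β}; cheapest assignment that respects the capacities:
  H-α (cap 11, load 9): R1, R5 — cost 3×7 + 6×4 = 45
  H-β (cap 20, load 19): R2, R3, R4 — cost 6×7 + 7×13 + 6×4 = 157
  Shipping 202, fixed 212 → total 414.
  Any other capacity-feasible assignment to {H-α, H-β} ships for at least 202.
Compare {H-β, H-γ}: its best feasible assignment gives total 438.
Compare {H-α, H-β, H-γ}: its best feasible assignment gives total 533.
Every other set of open sites that can feasibly serve all demand totals ≥ 438 even under its best assignment. Minimum: 414.

414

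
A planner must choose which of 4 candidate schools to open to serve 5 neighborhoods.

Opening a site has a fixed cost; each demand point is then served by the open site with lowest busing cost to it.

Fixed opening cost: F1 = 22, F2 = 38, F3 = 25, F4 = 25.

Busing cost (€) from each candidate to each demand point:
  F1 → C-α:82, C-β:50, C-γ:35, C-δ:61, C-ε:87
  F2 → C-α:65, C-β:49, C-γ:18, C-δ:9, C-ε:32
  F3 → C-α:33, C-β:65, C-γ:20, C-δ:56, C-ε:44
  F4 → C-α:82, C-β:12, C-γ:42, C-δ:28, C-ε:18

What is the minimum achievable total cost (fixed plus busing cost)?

Open {F3, F4}: assign each demand point to its cheapest open site.
  C-α→F3 33, C-β→F4 12, C-γ→F3 20, C-δ→F4 28, C-ε→F4 18
  busing cost 111, fixed 50 → total 161.
Compare {F2, F3, F4}: busing cost 90 + fixed 88 = 178.
Compare {F1, F3, F4}: busing cost 111 + fixed 72 = 183.
Compare {F2, F4}: busing cost 122 + fixed 63 = 185.
All other subsets cost ≥ 178. Minimum total cost: 161.

161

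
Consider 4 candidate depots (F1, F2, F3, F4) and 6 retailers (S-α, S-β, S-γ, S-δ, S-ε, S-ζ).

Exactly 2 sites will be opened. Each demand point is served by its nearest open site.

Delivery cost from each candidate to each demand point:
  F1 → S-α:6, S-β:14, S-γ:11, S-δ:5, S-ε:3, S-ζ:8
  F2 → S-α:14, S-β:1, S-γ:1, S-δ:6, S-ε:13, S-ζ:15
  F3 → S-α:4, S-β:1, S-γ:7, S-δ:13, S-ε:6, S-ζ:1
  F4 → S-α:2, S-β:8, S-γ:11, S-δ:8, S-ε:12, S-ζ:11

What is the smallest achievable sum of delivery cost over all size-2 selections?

Open {F2, F3}.
  S-α→F3 4, S-β→F2 1, S-γ→F2 1, S-δ→F2 6, S-ε→F3 6, S-ζ→F3 1  ⇒ total 19.
Compare {F1, F3}: total 21.
Compare {F1, F2}: total 24.
No size-2 selection does better; minimum is 19.

19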